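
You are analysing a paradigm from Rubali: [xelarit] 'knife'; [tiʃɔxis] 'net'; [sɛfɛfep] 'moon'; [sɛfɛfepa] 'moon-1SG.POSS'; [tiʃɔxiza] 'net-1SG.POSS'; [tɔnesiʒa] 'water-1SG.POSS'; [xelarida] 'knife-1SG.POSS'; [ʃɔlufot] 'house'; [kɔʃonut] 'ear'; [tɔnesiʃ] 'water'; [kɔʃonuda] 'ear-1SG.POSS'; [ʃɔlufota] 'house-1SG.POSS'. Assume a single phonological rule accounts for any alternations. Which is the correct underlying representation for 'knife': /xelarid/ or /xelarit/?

/xelarid/

The stem for 'knife' ends in [d] in [xelarida] but [t] in [xelarit].
But 'house' keeps [t] in both environments ([ʃɔlufota], [ʃɔlufot]), so there is no rule changing /t/ to [d] before the 1SG.POSS suffix.
The underlying segment must be /d/; voiced obstruents become voiceless word-finally, yielding [t] there.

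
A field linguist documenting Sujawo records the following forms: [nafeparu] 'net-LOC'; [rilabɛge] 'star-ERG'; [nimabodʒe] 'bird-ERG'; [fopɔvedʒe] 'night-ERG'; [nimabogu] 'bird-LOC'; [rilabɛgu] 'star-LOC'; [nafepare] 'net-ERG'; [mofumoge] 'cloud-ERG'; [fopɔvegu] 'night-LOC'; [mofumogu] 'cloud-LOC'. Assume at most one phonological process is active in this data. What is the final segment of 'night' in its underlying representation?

The root 'night' surfaces as [fopɔvedʒe] and [fopɔvegu], with a stem-final [dʒ] ~ [g] alternation.
If /g/ were underlying and a rule turned it into [dʒ] before the ERG suffix, 'star' would also alternate; but it has [g] in both [rilabɛge] and [rilabɛgu].
The alternation reflects depalatalization: palato-alveolar /dʒ/ becomes [g] when no front vowel follows. /dʒ/ is underlying.

/dʒ/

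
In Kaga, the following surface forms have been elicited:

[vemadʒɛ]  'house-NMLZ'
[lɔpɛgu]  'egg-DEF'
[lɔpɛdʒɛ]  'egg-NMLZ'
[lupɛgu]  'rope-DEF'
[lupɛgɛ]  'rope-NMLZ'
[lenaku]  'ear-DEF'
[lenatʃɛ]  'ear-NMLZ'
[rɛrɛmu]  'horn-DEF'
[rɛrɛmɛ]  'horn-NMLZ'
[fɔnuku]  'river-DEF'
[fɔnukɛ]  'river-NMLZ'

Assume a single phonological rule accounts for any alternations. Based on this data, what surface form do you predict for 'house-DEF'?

[vemagu]

'egg' shows [g] ~ [dʒ] at the end of the stem ([lɔpɛgu] vs [lɔpɛdʒɛ]).
The stem 'rope' ([lupɛgu], [lupɛgɛ]) shows [g] unchanged in both environments, so [g] cannot be basic with [dʒ] derived before the NMLZ suffix.
So /dʒ/ is underlying, and a rule of depalatalization — palato-alveolar /tʃ/ and /dʒ/ become [k] and [g] when no front vowel follows — gives [g].
From [vemadʒɛ] the stem 'house' is /vemadʒ/; when no front vowel follows this yields [vemagu].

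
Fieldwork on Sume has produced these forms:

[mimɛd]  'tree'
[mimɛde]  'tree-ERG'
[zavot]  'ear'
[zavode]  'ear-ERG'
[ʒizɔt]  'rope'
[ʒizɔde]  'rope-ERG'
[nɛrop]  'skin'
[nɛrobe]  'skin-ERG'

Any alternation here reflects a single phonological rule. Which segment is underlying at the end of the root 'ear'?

'ear' shows [t] ~ [d] at the end of the stem ([zavot] vs [zavode]).
If /d/ were underlying and a rule turned it into [t] in isolation, 'tree' would also alternate; but it has [d] in both [mimɛd] and [mimɛde].
The alternation reflects intervocalic voicing: voiceless stops become voiced between vowels. /t/ is underlying.

/t/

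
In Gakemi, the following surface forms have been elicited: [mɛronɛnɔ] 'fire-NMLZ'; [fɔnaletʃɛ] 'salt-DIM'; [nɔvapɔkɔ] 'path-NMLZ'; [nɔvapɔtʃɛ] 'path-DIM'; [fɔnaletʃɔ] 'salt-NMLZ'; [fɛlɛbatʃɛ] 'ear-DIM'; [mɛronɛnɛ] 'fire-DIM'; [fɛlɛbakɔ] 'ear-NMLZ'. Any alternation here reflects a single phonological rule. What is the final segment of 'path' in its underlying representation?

/k/

The root 'path' surfaces as [nɔvapɔtʃɛ] and [nɔvapɔkɔ], with a stem-final [tʃ] ~ [k] alternation.
If /tʃ/ were underlying and a rule turned it into [k] before the NMLZ suffix, 'salt' would also alternate; but it has [tʃ] in both [fɔnaletʃɛ] and [fɔnaletʃɔ].
The underlying segment must be /k/; /k/ becomes palato-alveolar [tʃ] before a front vowel, yielding [tʃ] there.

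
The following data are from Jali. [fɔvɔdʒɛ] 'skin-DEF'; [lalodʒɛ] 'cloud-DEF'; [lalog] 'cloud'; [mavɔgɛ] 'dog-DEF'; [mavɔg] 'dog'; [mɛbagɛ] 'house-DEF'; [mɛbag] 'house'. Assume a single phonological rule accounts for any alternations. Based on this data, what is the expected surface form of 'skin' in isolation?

[fɔvɔg]

'cloud' shows [dʒ] ~ [g] at the end of the stem ([lalodʒɛ] vs [lalog]).
But 'dog' keeps [g] in both environments ([mavɔgɛ], [mavɔg]), so there is no rule changing /g/ to [dʒ] before the DEF suffix.
The alternation reflects depalatalization: palato-alveolar /dʒ/ becomes [g] when no front vowel follows. /dʒ/ is underlying.
The one attested form of 'skin', [fɔvɔdʒɛ], shows underlying /fɔvɔdʒ/. Applying the same rule when no front vowel follows gives [fɔvɔg].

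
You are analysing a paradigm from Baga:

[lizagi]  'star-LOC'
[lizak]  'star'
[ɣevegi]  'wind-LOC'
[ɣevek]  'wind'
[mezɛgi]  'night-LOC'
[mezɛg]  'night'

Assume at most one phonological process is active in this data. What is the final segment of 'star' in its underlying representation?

'star' shows [g] ~ [k] at the end of the stem ([lizagi] vs [lizak]).
Compare 'night', with invariant [g] in [mezɛgi] and [mezɛg]: an analysis with underlying /g/ and a rule producing [k] in isolation would wrongly predict alternation here too.
Therefore /k/ is basic and [g] is derived by intervocalic voicing (voiceless stops become voiced between vowels).

/k/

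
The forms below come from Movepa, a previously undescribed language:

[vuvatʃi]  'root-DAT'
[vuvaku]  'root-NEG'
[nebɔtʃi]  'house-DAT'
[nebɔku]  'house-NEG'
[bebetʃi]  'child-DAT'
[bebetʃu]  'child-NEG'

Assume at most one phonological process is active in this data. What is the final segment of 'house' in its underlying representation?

/k/

In [nebɔtʃi] and [nebɔku] the final segment of 'house' alternates: [tʃ] ~ [k].
The stem 'child' ([bebetʃi], [bebetʃu]) shows [tʃ] unchanged in both environments, so [tʃ] cannot be basic with [k] derived before the NEG suffix.
The underlying segment must be /k/; /k/ becomes palato-alveolar [tʃ] before a front vowel, yielding [tʃ] there.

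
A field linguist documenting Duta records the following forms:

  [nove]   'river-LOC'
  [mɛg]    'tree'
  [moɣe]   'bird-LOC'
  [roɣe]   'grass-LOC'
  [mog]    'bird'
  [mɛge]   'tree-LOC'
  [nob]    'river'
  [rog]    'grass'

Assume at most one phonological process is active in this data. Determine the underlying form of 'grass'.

/roɣ/

The stem for 'grass' ends in [ɣ] in [roɣe] but [g] in [rog].
But 'tree' keeps [g] in both environments ([mɛge], [mɛg]), so there is no rule changing /g/ to [ɣ] before the LOC suffix.
So /ɣ/ is underlying, and a rule of word-final hardening — voiced fricatives become stops word-finally — gives [g].
So 'grass' = /roɣ/.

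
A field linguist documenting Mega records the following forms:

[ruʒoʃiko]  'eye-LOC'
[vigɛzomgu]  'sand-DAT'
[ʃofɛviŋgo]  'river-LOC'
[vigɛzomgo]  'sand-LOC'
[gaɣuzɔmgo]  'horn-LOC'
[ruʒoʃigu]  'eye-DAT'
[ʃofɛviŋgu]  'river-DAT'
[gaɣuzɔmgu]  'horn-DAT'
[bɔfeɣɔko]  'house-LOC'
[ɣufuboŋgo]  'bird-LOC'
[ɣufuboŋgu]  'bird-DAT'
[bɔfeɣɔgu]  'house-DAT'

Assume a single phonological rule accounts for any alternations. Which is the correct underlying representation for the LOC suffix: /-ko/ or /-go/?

The LOC morpheme has two allomorphs, [-go] and [-ko].
The DAT suffix, which begins with [g], is invariant after every stem; so [g] is not altered by any rule here.
So the underlying form is /-ko/, and voiceless stops become voiced after a nasal.

/-ko/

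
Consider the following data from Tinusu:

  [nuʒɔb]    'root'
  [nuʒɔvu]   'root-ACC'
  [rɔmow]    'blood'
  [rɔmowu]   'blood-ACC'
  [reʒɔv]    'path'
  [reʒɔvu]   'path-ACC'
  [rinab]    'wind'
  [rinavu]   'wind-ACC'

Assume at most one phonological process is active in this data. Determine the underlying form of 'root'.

/nuʒɔb/

In [nuʒɔb] and [nuʒɔvu] the final segment of 'root' alternates: [b] ~ [v].
Compare 'path', with invariant [v] in [reʒɔv] and [reʒɔvu]: an analysis with underlying /v/ and a rule producing [b] in isolation would wrongly predict alternation here too.
The underlying segment must be /b/; voiced stops become fricatives between vowels, yielding [v] there.
So 'root' = /nuʒɔb/.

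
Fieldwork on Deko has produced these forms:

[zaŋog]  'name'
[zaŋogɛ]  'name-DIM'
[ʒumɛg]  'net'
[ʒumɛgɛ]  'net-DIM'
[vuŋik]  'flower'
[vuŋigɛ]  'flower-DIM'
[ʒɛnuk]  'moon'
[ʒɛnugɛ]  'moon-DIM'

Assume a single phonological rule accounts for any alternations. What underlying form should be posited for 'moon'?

/ʒɛnuk/

'moon' shows [k] ~ [g] at the end of the stem ([ʒɛnuk] vs [ʒɛnugɛ]).
Compare 'net', with invariant [g] in [ʒumɛg] and [ʒumɛgɛ]: an analysis with underlying /g/ and a rule producing [k] in isolation would wrongly predict alternation here too.
The alternation reflects intervocalic voicing: voiceless stops become voiced between vowels. /k/ is underlying.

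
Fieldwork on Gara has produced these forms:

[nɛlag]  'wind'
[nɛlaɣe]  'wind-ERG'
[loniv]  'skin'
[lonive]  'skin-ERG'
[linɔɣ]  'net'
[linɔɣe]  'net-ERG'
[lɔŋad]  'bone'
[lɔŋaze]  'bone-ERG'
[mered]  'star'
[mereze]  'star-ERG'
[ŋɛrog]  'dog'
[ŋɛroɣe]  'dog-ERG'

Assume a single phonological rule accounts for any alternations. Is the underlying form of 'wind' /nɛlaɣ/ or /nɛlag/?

The root 'wind' surfaces as [nɛlag] and [nɛlaɣe], with a stem-final [g] ~ [ɣ] alternation.
The stem 'net' ([linɔɣ], [linɔɣe]) shows [ɣ] unchanged in both environments, so [ɣ] cannot be basic with [g] derived in isolation.
The underlying segment must be /g/; voiced stops become fricatives between vowels, yielding [ɣ] there.

/nɛlag/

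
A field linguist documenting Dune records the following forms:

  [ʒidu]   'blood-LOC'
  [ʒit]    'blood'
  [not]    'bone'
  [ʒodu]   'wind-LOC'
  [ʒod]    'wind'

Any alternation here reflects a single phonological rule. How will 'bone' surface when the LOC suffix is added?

The stem for 'blood' ends in [d] in [ʒidu] but [t] in [ʒit].
If /d/ were underlying and a rule turned it into [t] in isolation, 'wind' would also alternate; but it has [d] in both [ʒodu] and [ʒod].
The underlying segment must be /t/; voiceless stops become voiced between vowels, yielding [d] there.
From [not] the stem 'bone' is /not/; between vowels this yields [nodu].

[nodu]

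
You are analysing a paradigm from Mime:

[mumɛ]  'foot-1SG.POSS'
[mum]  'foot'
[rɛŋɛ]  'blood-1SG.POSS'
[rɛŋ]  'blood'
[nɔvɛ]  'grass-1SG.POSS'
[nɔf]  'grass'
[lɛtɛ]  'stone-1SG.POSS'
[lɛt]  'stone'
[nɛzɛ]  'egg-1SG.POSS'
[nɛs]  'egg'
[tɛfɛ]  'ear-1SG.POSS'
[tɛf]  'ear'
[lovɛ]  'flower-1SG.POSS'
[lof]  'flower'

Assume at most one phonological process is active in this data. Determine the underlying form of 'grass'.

The stem for 'grass' ends in [v] in [nɔvɛ] but [f] in [nɔf].
The stem 'ear' ([tɛfɛ], [tɛf]) shows [f] unchanged in both environments, so [f] cannot be basic with [v] derived before the 1SG.POSS suffix.
The underlying segment must be /v/; voiced obstruents become voiceless word-finally, yielding [f] there.
Hence 'grass' is /nɔv/ underlyingly.

/nɔv/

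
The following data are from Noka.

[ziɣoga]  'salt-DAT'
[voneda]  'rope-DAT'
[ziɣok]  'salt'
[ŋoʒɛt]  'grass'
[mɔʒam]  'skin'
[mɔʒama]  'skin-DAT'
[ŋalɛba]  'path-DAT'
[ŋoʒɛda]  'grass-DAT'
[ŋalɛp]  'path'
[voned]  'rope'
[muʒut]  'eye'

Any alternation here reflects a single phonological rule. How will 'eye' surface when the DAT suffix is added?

In [ŋoʒɛda] and [ŋoʒɛt] the final segment of 'grass' alternates: [d] ~ [t].
But 'rope' keeps [d] in both environments ([voneda], [voned]), so there is no rule changing /d/ to [t] in isolation.
The alternation reflects intervocalic voicing: voiceless stops become voiced between vowels. /t/ is underlying.
The one attested form of 'eye', [muʒut], shows underlying /muʒut/. Applying the same rule between vowels gives [muʒuda].

[muʒuda]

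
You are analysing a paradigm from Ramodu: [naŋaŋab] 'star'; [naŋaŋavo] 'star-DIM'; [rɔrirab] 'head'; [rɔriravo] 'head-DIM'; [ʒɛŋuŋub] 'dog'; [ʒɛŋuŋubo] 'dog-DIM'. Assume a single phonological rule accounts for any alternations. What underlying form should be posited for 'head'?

The root 'head' surfaces as [rɔrirab] and [rɔriravo], with a stem-final [b] ~ [v] alternation.
Compare 'dog', with invariant [b] in [ʒɛŋuŋub] and [ʒɛŋuŋubo]: an analysis with underlying /b/ and a rule producing [v] before the DIM suffix would wrongly predict alternation here too.
Therefore /v/ is basic and [b] is derived by word-final hardening (voiced fricatives become stops word-finally).
Hence 'head' is /rɔrirav/ underlyingly.

/rɔrirav/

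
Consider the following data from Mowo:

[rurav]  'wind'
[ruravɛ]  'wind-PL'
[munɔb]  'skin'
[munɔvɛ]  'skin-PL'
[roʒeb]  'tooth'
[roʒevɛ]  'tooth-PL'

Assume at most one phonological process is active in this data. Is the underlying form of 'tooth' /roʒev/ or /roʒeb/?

/roʒeb/

In [roʒeb] and [roʒevɛ] the final segment of 'tooth' alternates: [b] ~ [v].
But 'wind' keeps [v] in both environments ([rurav], [ruravɛ]), so there is no rule changing /v/ to [b] in isolation.
The alternation reflects intervocalic spirantization: voiced stops become fricatives between vowels. /b/ is underlying.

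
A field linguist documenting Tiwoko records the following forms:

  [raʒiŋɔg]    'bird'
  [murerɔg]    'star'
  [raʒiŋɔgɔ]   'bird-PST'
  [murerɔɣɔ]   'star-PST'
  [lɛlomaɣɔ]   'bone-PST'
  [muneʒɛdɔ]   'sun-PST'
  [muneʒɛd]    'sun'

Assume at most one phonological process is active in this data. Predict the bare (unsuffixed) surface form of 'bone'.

[lɛlomag]

In [murerɔg] and [murerɔɣɔ] the final segment of 'star' alternates: [g] ~ [ɣ].
If /g/ were underlying and a rule turned it into [ɣ] before the PST suffix, 'bird' would also alternate; but it has [g] in both [raʒiŋɔg] and [raʒiŋɔgɔ].
The alternation reflects word-final hardening: voiced fricatives become stops word-finally. /ɣ/ is underlying.
The one attested form of 'bone', [lɛlomaɣɔ], shows underlying /lɛlomaɣ/. Applying the same rule word-finally gives [lɛlomag].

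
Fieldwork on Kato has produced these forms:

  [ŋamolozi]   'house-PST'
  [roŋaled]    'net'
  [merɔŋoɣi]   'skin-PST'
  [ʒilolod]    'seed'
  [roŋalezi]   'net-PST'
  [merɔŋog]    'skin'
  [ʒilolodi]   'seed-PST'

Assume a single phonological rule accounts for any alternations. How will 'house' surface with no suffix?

[ŋamolod]

'net' shows [z] ~ [d] at the end of the stem ([roŋalezi] vs [roŋaled]).
The stem 'seed' ([ʒilolodi], [ʒilolod]) shows [d] unchanged in both environments, so [d] cannot be basic with [z] derived before the PST suffix.
Therefore /z/ is basic and [d] is derived by word-final hardening (voiced fricatives become stops word-finally).
From [ŋamolozi] the stem 'house' is /ŋamoloz/; word-finally this yields [ŋamolod].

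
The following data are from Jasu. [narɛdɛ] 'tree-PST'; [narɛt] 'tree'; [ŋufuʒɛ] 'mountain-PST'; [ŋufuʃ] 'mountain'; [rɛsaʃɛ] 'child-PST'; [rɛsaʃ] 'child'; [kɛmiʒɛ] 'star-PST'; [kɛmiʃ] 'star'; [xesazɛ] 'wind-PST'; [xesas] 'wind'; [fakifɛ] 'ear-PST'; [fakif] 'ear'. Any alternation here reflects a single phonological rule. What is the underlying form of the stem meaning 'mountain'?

/ŋufuʒ/

The root 'mountain' surfaces as [ŋufuʒɛ] and [ŋufuʃ], with a stem-final [ʒ] ~ [ʃ] alternation.
If /ʃ/ were underlying and a rule turned it into [ʒ] before the PST suffix, 'child' would also alternate; but it has [ʃ] in both [rɛsaʃɛ] and [rɛsaʃ].
The alternation reflects word-final obstruent devoicing: voiced obstruents become voiceless word-finally. /ʒ/ is underlying.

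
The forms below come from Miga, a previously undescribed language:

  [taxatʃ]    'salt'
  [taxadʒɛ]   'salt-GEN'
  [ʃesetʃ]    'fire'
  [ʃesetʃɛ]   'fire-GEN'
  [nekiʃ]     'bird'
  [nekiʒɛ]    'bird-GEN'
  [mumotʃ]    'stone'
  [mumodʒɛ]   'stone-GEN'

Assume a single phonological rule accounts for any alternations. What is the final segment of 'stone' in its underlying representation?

/dʒ/

The stem for 'stone' ends in [tʃ] in [mumotʃ] but [dʒ] in [mumodʒɛ].
The stem 'fire' ([ʃesetʃ], [ʃesetʃɛ]) shows [tʃ] unchanged in both environments, so [tʃ] cannot be basic with [dʒ] derived before the GEN suffix.
So /dʒ/ is underlying, and a rule of word-final obstruent devoicing — voiced obstruents become voiceless word-finally — gives [tʃ].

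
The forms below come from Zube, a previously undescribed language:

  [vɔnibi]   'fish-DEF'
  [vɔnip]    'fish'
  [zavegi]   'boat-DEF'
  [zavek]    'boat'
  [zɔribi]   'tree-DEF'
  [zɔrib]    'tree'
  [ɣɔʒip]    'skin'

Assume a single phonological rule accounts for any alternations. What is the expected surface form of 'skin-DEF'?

[ɣɔʒibi]

'fish' shows [b] ~ [p] at the end of the stem ([vɔnibi] vs [vɔnip]).
The stem 'tree' ([zɔribi], [zɔrib]) shows [b] unchanged in both environments, so [b] cannot be basic with [p] derived in isolation.
The underlying segment must be /p/; voiceless stops become voiced between vowels, yielding [b] there.
The one attested form of 'skin', [ɣɔʒip], shows underlying /ɣɔʒip/. Applying the same rule between vowels gives [ɣɔʒibi].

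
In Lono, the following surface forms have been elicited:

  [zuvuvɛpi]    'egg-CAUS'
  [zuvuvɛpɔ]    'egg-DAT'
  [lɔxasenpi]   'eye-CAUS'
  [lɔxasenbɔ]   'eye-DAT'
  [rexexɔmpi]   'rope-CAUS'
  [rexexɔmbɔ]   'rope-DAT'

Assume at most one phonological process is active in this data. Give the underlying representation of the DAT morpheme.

/-bɔ/

The DAT morpheme has two allomorphs, [-bɔ] and [-pɔ].
By contrast the CAUS suffix keeps its initial [p] throughout — that segment must be underlying.
The DAT suffix is therefore /-bɔ/ underlyingly, with post-vocalic devoicing: voiced stops become voiceless after a vowel.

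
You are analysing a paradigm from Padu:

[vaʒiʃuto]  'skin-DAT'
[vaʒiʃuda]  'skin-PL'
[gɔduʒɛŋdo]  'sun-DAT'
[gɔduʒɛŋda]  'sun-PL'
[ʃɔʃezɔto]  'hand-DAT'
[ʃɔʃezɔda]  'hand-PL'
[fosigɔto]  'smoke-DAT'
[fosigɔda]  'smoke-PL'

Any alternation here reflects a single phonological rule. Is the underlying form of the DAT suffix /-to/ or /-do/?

/-to/

The DAT suffix surfaces as [-do] and [-to], depending on the final segment of the stem.
By contrast the PL suffix keeps its initial [d] throughout — that segment must be underlying.
The DAT suffix is therefore /-to/ underlyingly, with post-nasal voicing: voiceless stops become voiced after a nasal.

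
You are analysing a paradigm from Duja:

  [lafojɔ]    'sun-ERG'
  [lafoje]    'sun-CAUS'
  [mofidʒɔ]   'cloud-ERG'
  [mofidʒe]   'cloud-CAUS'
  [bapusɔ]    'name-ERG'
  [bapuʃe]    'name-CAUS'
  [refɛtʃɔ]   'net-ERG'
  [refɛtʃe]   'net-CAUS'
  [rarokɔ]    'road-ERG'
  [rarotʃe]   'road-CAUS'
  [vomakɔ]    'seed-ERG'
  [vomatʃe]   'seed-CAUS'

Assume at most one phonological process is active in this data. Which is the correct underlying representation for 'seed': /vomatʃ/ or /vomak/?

/vomak/

The stem for 'seed' ends in [k] in [vomakɔ] but [tʃ] in [vomatʃe].
If /tʃ/ were underlying and a rule turned it into [k] before the ERG suffix, 'net' would also alternate; but it has [tʃ] in both [refɛtʃɔ] and [refɛtʃe].
The alternation reflects palatalization before a front vowel: /k/ and /s/ become palato-alveolar [tʃ] and [ʃ] before a front vowel. /k/ is underlying.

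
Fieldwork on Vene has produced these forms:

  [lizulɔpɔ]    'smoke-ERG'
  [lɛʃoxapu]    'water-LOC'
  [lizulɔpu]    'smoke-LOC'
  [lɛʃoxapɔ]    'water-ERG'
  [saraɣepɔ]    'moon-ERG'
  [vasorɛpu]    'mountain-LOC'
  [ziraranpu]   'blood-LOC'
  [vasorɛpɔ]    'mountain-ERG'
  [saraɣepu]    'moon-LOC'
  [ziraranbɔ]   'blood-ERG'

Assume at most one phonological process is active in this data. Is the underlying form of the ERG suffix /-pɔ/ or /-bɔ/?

The ERG morpheme has two allomorphs, [-bɔ] and [-pɔ].
By contrast the LOC suffix keeps its initial [p] throughout — that segment must be underlying.
So the underlying form is /-bɔ/, and voiced stops become voiceless after a vowel.

/-bɔ/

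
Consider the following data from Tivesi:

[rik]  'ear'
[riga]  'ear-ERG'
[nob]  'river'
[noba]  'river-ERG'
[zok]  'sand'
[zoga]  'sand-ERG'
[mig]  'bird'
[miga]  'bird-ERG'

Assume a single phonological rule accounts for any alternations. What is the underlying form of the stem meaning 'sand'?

The stem for 'sand' ends in [k] in [zok] but [g] in [zoga].
The stem 'bird' ([mig], [miga]) shows [g] unchanged in both environments, so [g] cannot be basic with [k] derived in isolation.
So /k/ is underlying, and a rule of intervocalic voicing — voiceless stops become voiced between vowels — gives [g].

/zok/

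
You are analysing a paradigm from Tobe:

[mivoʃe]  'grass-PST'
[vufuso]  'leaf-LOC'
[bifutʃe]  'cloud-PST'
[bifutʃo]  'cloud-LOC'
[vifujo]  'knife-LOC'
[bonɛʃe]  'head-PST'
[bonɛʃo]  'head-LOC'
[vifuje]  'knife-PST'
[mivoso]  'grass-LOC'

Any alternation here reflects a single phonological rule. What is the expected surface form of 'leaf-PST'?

The stem for 'grass' ends in [s] in [mivoso] but [ʃ] in [mivoʃe].
The stem 'head' ([bonɛʃo], [bonɛʃe]) shows [ʃ] unchanged in both environments, so [ʃ] cannot be basic with [s] derived before the LOC suffix.
Therefore /s/ is basic and [ʃ] is derived by palatalization before a front vowel (/s/ becomes palato-alveolar [ʃ] before a front vowel).
The one attested form of 'leaf', [vufuso], shows underlying /vufus/. Applying the same rule before a front vowel gives [vufuʃe].

[vufuʃe]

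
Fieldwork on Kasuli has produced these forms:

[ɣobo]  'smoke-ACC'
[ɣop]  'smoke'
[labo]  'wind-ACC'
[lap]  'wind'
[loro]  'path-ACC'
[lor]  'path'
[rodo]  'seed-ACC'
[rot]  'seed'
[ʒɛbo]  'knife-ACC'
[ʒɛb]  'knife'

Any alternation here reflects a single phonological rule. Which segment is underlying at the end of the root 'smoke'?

/p/

In [ɣobo] and [ɣop] the final segment of 'smoke' alternates: [b] ~ [p].
The stem 'knife' ([ʒɛbo], [ʒɛb]) shows [b] unchanged in both environments, so [b] cannot be basic with [p] derived in isolation.
So /p/ is underlying, and a rule of intervocalic voicing — voiceless stops become voiced between vowels — gives [b].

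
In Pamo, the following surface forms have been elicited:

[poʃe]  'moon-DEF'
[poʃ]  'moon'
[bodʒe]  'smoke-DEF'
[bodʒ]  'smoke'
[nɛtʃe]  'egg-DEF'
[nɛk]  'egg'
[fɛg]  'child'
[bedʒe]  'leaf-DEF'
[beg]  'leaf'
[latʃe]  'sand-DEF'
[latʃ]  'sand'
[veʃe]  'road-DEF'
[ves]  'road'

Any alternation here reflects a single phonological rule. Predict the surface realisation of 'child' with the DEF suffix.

In [bedʒe] and [beg] the final segment of 'leaf' alternates: [dʒ] ~ [g].
The stem 'smoke' ([bodʒe], [bodʒ]) shows [dʒ] unchanged in both environments, so [dʒ] cannot be basic with [g] derived in isolation.
So /g/ is underlying, and a rule of palatalization before a front vowel — /k/, /g/ and /s/ become palato-alveolar [tʃ], [dʒ] and [ʃ] before a front vowel — gives [dʒ].
The one attested form of 'child', [fɛg], shows underlying /fɛg/. Applying the same rule before a front vowel gives [fɛdʒe].

[fɛdʒe]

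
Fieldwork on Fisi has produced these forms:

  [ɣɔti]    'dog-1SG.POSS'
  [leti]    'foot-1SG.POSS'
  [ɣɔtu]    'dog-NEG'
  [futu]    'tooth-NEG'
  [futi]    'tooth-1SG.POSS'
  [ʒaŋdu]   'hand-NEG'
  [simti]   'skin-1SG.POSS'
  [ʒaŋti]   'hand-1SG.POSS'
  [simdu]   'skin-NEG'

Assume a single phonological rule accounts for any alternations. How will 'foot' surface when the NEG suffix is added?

The NEG suffix surfaces as [-du] and [-tu], depending on the final segment of the stem.
The 1SG.POSS suffix, which begins with [t], is invariant after every stem; so [t] is not altered by any rule here.
The NEG suffix is therefore /-du/ underlyingly, with post-vocalic devoicing: voiced stops become voiceless after a vowel.
After 'foot', which ends in a vowel, the suffix surfaces as [-tu], giving [letu].

[letu]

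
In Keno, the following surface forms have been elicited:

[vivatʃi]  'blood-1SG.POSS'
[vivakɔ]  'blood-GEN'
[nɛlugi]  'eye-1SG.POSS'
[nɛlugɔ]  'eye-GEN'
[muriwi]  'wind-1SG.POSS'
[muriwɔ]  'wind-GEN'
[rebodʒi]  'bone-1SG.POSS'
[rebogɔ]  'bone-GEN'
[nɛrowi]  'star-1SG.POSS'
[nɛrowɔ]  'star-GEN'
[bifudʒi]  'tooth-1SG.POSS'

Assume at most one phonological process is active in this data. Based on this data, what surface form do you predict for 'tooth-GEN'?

[bifugɔ]

The stem for 'bone' ends in [dʒ] in [rebodʒi] but [g] in [rebogɔ].
But 'eye' keeps [g] in both environments ([nɛlugi], [nɛlugɔ]), so there is no rule changing /g/ to [dʒ] before the 1SG.POSS suffix.
The underlying segment must be /dʒ/; palato-alveolar /tʃ/ and /dʒ/ become [k] and [g] when no front vowel follows, yielding [g] there.
The one attested form of 'tooth', [bifudʒi], shows underlying /bifudʒ/. Applying the same rule when no front vowel follows gives [bifugɔ].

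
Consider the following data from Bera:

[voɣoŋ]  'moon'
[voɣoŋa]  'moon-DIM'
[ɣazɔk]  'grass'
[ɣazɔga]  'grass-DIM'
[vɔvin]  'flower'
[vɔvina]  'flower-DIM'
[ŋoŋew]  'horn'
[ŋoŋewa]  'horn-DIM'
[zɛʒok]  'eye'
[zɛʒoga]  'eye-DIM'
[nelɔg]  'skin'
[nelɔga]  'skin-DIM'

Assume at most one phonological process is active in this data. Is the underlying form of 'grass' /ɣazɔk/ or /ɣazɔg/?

In [ɣazɔk] and [ɣazɔga] the final segment of 'grass' alternates: [k] ~ [g].
But 'skin' keeps [g] in both environments ([nelɔg], [nelɔga]), so there is no rule changing /g/ to [k] in isolation.
The underlying segment must be /k/; voiceless stops become voiced between vowels, yielding [g] there.

/ɣazɔk/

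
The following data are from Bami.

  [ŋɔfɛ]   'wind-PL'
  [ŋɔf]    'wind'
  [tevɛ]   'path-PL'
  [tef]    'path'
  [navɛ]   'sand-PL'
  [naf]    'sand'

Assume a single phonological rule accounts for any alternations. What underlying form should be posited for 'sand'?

/nav/

The root 'sand' surfaces as [navɛ] and [naf], with a stem-final [v] ~ [f] alternation.
Compare 'wind', with invariant [f] in [ŋɔfɛ] and [ŋɔf]: an analysis with underlying /f/ and a rule producing [v] before the PL suffix would wrongly predict alternation here too.
The underlying segment must be /v/; voiced obstruents become voiceless word-finally, yielding [f] there.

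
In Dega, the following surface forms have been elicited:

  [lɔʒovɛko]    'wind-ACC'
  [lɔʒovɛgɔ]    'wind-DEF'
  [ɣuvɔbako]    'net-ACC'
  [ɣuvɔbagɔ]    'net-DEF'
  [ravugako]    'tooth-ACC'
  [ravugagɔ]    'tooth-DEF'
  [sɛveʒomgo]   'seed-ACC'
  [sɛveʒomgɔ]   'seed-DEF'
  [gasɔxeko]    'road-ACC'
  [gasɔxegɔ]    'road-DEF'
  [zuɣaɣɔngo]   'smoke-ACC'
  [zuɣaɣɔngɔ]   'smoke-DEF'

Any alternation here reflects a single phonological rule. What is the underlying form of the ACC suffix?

/-ko/

The ACC suffix surfaces as [-go] and [-ko], depending on the final segment of the stem.
The DEF suffix, which begins with [g], is invariant after every stem; so [g] is not altered by any rule here.
The ACC suffix is therefore /-ko/ underlyingly, with post-nasal voicing: voiceless stops become voiced after a nasal.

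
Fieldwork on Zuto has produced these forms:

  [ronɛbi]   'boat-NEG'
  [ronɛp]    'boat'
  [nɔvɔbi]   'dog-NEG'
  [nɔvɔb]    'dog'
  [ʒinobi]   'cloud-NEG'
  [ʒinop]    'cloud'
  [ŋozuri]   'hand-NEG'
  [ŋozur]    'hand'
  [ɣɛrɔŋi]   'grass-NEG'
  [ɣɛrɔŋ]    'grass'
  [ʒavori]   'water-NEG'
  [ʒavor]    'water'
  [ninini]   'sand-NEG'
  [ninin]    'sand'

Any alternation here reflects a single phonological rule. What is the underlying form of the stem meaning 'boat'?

The stem for 'boat' ends in [b] in [ronɛbi] but [p] in [ronɛp].
If /b/ were underlying and a rule turned it into [p] in isolation, 'dog' would also alternate; but it has [b] in both [nɔvɔbi] and [nɔvɔb].
The alternation reflects intervocalic voicing: voiceless stops become voiced between vowels. /p/ is underlying.

/ronɛp/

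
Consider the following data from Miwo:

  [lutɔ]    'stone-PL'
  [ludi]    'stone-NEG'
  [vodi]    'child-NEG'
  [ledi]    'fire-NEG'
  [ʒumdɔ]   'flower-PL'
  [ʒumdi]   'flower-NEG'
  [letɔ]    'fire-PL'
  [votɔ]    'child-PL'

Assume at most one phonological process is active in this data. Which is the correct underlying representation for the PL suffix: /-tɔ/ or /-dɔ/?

/-tɔ/

The PL morpheme has two allomorphs, [-dɔ] and [-tɔ].
The NEG suffix, which begins with [d], is invariant after every stem; so [d] is not altered by any rule here.
So the underlying form is /-tɔ/, and voiceless stops become voiced after a nasal.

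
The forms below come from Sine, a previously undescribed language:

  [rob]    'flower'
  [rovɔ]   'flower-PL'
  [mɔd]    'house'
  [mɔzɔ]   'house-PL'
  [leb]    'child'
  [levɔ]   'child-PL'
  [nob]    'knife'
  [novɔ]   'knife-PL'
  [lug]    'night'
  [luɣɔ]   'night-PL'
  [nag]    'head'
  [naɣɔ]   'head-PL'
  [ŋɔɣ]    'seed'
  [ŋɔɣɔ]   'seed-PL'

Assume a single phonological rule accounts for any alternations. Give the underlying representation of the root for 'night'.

'night' shows [g] ~ [ɣ] at the end of the stem ([lug] vs [luɣɔ]).
If /ɣ/ were underlying and a rule turned it into [g] in isolation, 'seed' would also alternate; but it has [ɣ] in both [ŋɔɣ] and [ŋɔɣɔ].
The alternation reflects intervocalic spirantization: voiced stops become fricatives between vowels. /g/ is underlying.

/lug/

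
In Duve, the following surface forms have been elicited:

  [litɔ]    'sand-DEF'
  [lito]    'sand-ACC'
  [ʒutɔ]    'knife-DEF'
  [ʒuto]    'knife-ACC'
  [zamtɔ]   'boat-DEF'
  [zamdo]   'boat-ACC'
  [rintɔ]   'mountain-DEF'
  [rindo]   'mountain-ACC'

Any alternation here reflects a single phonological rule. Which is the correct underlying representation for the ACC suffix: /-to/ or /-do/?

/-do/

The ACC morpheme has two allomorphs, [-do] and [-to].
The DEF suffix, which begins with [t], is invariant after every stem; so [t] is not altered by any rule here.
The ACC suffix is therefore /-do/ underlyingly, with post-vocalic devoicing: voiced stops become voiceless after a vowel.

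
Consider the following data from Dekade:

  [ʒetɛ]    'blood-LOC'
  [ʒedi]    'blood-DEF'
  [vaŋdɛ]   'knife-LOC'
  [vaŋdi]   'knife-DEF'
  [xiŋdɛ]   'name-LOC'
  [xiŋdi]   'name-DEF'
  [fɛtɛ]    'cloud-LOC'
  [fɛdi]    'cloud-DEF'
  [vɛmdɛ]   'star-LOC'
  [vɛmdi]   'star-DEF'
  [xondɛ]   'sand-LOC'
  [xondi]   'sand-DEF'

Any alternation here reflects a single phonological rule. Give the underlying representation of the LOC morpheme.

The LOC morpheme has two allomorphs, [-dɛ] and [-tɛ].
By contrast the DEF suffix keeps its initial [d] throughout — that segment must be underlying.
So the underlying form is /-tɛ/, and voiceless stops become voiced after a nasal.

/-tɛ/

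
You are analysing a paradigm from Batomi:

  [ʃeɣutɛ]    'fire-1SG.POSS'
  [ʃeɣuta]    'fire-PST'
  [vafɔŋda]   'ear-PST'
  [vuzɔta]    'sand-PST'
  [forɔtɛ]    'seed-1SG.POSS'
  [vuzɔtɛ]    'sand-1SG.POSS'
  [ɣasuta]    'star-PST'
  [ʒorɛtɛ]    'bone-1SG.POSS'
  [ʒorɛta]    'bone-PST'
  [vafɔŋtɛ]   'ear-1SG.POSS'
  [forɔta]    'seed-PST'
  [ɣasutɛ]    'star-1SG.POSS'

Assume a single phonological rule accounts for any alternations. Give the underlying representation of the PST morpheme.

The PST morpheme has two allomorphs, [-da] and [-ta].
By contrast the 1SG.POSS suffix keeps its initial [t] throughout — that segment must be underlying.
The PST suffix is therefore /-da/ underlyingly, with post-vocalic devoicing: voiced stops become voiceless after a vowel.

/-da/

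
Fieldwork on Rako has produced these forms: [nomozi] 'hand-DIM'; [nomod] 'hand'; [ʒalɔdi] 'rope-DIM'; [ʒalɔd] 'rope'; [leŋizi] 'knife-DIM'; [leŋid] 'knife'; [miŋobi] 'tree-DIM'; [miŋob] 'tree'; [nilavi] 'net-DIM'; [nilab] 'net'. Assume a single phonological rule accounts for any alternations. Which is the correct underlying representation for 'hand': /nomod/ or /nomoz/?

/nomoz/

The stem for 'hand' ends in [z] in [nomozi] but [d] in [nomod].
Compare 'rope', with invariant [d] in [ʒalɔdi] and [ʒalɔd]: an analysis with underlying /d/ and a rule producing [z] before the DIM suffix would wrongly predict alternation here too.
The underlying segment must be /z/; voiced fricatives become stops word-finally, yielding [d] there.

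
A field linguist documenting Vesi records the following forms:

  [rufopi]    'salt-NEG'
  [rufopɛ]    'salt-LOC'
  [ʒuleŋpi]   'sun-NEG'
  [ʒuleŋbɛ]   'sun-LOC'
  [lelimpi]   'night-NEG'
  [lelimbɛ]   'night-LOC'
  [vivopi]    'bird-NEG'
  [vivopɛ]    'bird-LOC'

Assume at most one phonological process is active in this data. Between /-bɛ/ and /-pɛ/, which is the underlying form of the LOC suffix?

The LOC morpheme has two allomorphs, [-bɛ] and [-pɛ].
The NEG suffix, which begins with [p], is invariant after every stem; so [p] is not altered by any rule here.
The LOC suffix is therefore /-bɛ/ underlyingly, with post-vocalic devoicing: voiced stops become voiceless after a vowel.

/-bɛ/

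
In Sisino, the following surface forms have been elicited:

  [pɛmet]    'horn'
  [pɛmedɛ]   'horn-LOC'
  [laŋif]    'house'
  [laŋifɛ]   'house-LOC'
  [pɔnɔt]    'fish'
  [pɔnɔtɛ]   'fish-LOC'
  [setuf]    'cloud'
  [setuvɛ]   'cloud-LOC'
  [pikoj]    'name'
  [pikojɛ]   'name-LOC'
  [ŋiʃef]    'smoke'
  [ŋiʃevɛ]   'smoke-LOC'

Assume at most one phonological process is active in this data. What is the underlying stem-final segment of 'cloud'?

In [setuf] and [setuvɛ] the final segment of 'cloud' alternates: [f] ~ [v].
The stem 'house' ([laŋif], [laŋifɛ]) shows [f] unchanged in both environments, so [f] cannot be basic with [v] derived before the LOC suffix.
The alternation reflects word-final obstruent devoicing: voiced obstruents become voiceless word-finally. /v/ is underlying.

/v/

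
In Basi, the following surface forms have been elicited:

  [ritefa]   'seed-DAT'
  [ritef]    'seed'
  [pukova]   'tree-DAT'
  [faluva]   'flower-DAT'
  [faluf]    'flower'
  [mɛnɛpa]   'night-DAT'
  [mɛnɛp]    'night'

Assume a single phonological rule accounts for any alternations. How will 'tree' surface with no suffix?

In [faluva] and [faluf] the final segment of 'flower' alternates: [v] ~ [f].
Compare 'seed', with invariant [f] in [ritefa] and [ritef]: an analysis with underlying /f/ and a rule producing [v] before the DAT suffix would wrongly predict alternation here too.
Therefore /v/ is basic and [f] is derived by word-final obstruent devoicing (voiced obstruents become voiceless word-finally).
From [pukova] the stem 'tree' is /pukov/; word-finally this yields [pukof].

[pukof]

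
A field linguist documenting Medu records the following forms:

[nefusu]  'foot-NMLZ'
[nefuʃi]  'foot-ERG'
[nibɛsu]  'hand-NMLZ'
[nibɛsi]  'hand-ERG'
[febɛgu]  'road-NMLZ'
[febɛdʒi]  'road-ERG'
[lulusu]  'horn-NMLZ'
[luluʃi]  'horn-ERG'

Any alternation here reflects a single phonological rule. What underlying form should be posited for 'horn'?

In [lulusu] and [luluʃi] the final segment of 'horn' alternates: [s] ~ [ʃ].
The stem 'hand' ([nibɛsu], [nibɛsi]) shows [s] unchanged in both environments, so [s] cannot be basic with [ʃ] derived before the ERG suffix.
The alternation reflects depalatalization: palato-alveolar /dʒ/ and /ʃ/ become [g] and [s] when no front vowel follows. /ʃ/ is underlying.

/luluʃ/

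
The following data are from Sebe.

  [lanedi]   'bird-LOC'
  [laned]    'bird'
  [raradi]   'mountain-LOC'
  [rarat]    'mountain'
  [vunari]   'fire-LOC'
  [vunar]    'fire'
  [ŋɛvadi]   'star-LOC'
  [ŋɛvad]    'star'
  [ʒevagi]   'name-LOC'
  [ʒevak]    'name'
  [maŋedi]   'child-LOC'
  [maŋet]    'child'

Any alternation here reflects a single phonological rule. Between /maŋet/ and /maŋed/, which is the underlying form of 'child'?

The stem for 'child' ends in [d] in [maŋedi] but [t] in [maŋet].
If /d/ were underlying and a rule turned it into [t] in isolation, 'bird' would also alternate; but it has [d] in both [lanedi] and [laned].
Therefore /t/ is basic and [d] is derived by intervocalic voicing (voiceless stops become voiced between vowels).

/maŋet/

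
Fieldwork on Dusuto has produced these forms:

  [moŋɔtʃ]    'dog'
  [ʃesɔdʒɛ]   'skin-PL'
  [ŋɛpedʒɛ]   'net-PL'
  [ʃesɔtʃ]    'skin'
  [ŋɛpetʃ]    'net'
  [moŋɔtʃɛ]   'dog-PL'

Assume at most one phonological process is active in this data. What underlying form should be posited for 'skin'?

In [ʃesɔdʒɛ] and [ʃesɔtʃ] the final segment of 'skin' alternates: [dʒ] ~ [tʃ].
If /tʃ/ were underlying and a rule turned it into [dʒ] before the PL suffix, 'dog' would also alternate; but it has [tʃ] in both [moŋɔtʃɛ] and [moŋɔtʃ].
Therefore /dʒ/ is basic and [tʃ] is derived by word-final obstruent devoicing (voiced obstruents become voiceless word-finally).

/ʃesɔdʒ/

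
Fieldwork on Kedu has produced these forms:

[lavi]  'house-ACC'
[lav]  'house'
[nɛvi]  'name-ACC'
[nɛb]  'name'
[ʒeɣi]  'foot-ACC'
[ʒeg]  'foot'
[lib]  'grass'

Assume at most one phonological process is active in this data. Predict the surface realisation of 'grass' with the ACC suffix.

[livi]

The stem for 'name' ends in [v] in [nɛvi] but [b] in [nɛb].
If /v/ were underlying and a rule turned it into [b] in isolation, 'house' would also alternate; but it has [v] in both [lavi] and [lav].
The alternation reflects intervocalic spirantization: voiced stops become fricatives between vowels. /b/ is underlying.
From [lib] the stem 'grass' is /lib/; between vowels this yields [livi].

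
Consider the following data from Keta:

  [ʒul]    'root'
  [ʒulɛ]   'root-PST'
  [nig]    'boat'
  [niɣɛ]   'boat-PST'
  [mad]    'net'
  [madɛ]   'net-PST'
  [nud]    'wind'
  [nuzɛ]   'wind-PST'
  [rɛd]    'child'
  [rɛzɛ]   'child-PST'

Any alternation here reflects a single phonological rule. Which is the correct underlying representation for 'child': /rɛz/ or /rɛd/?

/rɛz/

'child' shows [d] ~ [z] at the end of the stem ([rɛd] vs [rɛzɛ]).
The stem 'net' ([mad], [madɛ]) shows [d] unchanged in both environments, so [d] cannot be basic with [z] derived before the PST suffix.
The alternation reflects word-final hardening: voiced fricatives become stops word-finally. /z/ is underlying.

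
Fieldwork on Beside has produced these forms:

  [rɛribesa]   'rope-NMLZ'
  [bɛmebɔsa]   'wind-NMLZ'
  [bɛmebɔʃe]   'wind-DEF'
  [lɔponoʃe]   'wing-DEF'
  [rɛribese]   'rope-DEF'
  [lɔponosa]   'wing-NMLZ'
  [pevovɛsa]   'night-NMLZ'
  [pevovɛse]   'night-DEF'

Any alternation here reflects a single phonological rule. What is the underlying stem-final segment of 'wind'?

In [bɛmebɔsa] and [bɛmebɔʃe] the final segment of 'wind' alternates: [s] ~ [ʃ].
Compare 'night', with invariant [s] in [pevovɛsa] and [pevovɛse]: an analysis with underlying /s/ and a rule producing [ʃ] before the DEF suffix would wrongly predict alternation here too.
The underlying segment must be /ʃ/; palato-alveolar /ʃ/ becomes [s] when no front vowel follows, yielding [s] there.

/ʃ/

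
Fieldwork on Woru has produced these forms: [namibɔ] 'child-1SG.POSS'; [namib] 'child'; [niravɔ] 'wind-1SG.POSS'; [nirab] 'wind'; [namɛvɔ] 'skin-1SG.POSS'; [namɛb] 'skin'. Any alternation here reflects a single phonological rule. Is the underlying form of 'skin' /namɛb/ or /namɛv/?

/namɛv/

The stem for 'skin' ends in [v] in [namɛvɔ] but [b] in [namɛb].
Compare 'child', with invariant [b] in [namibɔ] and [namib]: an analysis with underlying /b/ and a rule producing [v] before the 1SG.POSS suffix would wrongly predict alternation here too.
So /v/ is underlying, and a rule of word-final hardening — voiced fricatives become stops word-finally — gives [b].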